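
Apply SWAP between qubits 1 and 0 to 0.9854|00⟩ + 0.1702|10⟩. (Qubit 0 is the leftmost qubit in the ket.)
0.9854|00⟩ + 0.1702|01⟩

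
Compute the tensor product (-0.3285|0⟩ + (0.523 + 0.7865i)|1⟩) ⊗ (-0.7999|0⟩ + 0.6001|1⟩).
0.2628|00⟩ - 0.1971|01⟩ + (-0.4183 - 0.6291i)|10⟩ + (0.3139 + 0.472i)|11⟩

amp(|b₁b₂…⟩) = product of the factor amplitudes for bits b₁, b₂, …; only kets whose every factor amplitude is nonzero survive.
|00⟩: (-0.3285)(-0.7999) = 0.2628
|01⟩: (-0.3285)(0.6001) = -0.1971
|10⟩: (0.523 + 0.7865i)(-0.7999) = (-0.4183 - 0.6291i)
|11⟩: (0.523 + 0.7865i)(0.6001) = (0.3139 + 0.472i)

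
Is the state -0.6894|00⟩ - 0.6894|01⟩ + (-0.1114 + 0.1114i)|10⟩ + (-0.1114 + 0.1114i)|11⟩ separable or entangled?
Separable

Writing the state as a|00⟩ + b|01⟩ + c|10⟩ + d|11⟩, it is a product state iff ad − bc = 0.
Here (a, b, c, d) = (-0.6894, -0.6894, (-0.1114 + 0.1114i), (-0.1114 + 0.1114i)): ad − bc = (-0.6894)(-0.1114 + 0.1114i) − (-0.6894)(-0.1114 + 0.1114i) = 0, so the state is separable.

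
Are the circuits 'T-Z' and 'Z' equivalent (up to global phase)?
No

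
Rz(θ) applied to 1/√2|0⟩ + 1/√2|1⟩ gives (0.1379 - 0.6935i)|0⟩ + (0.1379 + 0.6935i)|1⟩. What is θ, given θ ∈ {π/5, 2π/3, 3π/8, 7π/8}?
7π/8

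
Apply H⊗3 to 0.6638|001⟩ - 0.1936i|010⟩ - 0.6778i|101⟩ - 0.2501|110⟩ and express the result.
(0.1463 - 0.3081i)|000⟩ + (-0.3231 + 0.1712i)|001⟩ + (0.3231 - 0.1712i)|010⟩ + (-0.1463 + 0.3081i)|011⟩ + (0.3231 + 0.1712i)|100⟩ + (-0.1463 - 0.3081i)|101⟩ + (0.1463 + 0.3081i)|110⟩ + (-0.3231 - 0.1712i)|111⟩

H⊗3 gives amp(|y⟩) = (1/2√2) Σ_x (−1)^(x·y) amp(|x⟩), where x·y is the number of positions in which both x and y have a 1.
|000⟩: (0.6638 - 0.1936i - 0.6778i - 0.2501)/(2√2) = (0.1463 - 0.3081i)
|001⟩: (-0.6638 - 0.1936i + 0.6778i - 0.2501)/(2√2) = (-0.3231 + 0.1712i)
|010⟩: (0.6638 + 0.1936i - 0.6778i + 0.2501)/(2√2) = (0.3231 - 0.1712i)
|011⟩: (-0.6638 + 0.1936i + 0.6778i + 0.2501)/(2√2) = (-0.1463 + 0.3081i)
|100⟩: (0.6638 - 0.1936i + 0.6778i + 0.2501)/(2√2) = (0.3231 + 0.1712i)
|101⟩: (-0.6638 - 0.1936i - 0.6778i + 0.2501)/(2√2) = (-0.1463 - 0.3081i)
|110⟩: (0.6638 + 0.1936i + 0.6778i - 0.2501)/(2√2) = (0.1463 + 0.3081i)
|111⟩: (-0.6638 + 0.1936i - 0.6778i - 0.2501)/(2√2) = (-0.3231 - 0.1712i)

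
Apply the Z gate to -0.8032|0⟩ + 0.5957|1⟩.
-0.8032|0⟩ - 0.5957|1⟩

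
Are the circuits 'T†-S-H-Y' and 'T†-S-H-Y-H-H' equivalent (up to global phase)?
Yes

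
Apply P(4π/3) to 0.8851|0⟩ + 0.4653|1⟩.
0.8851|0⟩ + (-0.2327 - 0.403i)|1⟩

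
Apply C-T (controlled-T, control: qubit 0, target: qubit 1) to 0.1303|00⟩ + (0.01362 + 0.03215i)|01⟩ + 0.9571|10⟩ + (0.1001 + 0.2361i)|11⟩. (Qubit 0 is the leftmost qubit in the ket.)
0.1303|00⟩ + (0.01362 + 0.03215i)|01⟩ + 0.9571|10⟩ + (-0.09617 + 0.2377i)|11⟩

C-T leaves the control-|0⟩ kets |00⟩, |01⟩ unchanged and applies T to qubit 1 on the control-|1⟩ pair (|10⟩, |11⟩).
T = [[1, 0], [0, (1/√2 + (1/√2)i)]].
With a = amp(|10⟩) = 0.9571 and b = amp(|11⟩) = (0.1001 + 0.2361i):
new amp(|10⟩) = (1)·a = 0.9571
new amp(|11⟩) = (1/√2 + (1/√2)i)·b = (-0.09617 + 0.2377i)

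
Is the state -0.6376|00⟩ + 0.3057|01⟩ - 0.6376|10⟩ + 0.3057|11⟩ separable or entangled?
Separable

Writing the state as a|00⟩ + b|01⟩ + c|10⟩ + d|11⟩, it is a product state iff ad − bc = 0.
Here (a, b, c, d) = (-0.6376, 0.3057, -0.6376, 0.3057): ad − bc = (-0.6376)(0.3057) − (0.3057)(-0.6376) = 0, so the state is separable.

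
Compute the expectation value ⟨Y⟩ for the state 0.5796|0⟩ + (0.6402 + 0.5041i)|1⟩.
0.5844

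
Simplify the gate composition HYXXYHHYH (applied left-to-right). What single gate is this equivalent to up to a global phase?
Y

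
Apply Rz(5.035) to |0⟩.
(-0.8115 - 0.5844i)|0⟩

Rz(5.035) = [[e^(−iθ/2), 0], [0, e^(iθ/2)]] with e^(±iθ/2) = cos(θ/2) ± i·sin(θ/2); θ = 5.035, cos(θ/2) ≈ -0.811494, sin(θ/2) ≈ 0.584361.
With a = amp(|0⟩) = 1 and b = amp(|1⟩) = 0:
new amp(|0⟩) = (-0.811494 - 0.584361i)·a = (-0.8115 - 0.5844i)
new amp(|1⟩) = (-0.811494 + 0.584361i)·b = 0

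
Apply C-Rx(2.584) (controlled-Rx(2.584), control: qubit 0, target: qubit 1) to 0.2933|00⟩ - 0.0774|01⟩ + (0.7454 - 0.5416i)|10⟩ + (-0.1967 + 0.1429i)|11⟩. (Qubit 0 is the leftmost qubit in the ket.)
0.2933|00⟩ - 0.0774|01⟩ + (0.3425 + 0.04006i)|10⟩ + (-0.5748 - 0.6773i)|11⟩

C-Rx(2.584) leaves the control-|0⟩ kets |00⟩, |01⟩ unchanged and applies Rx(2.584) to qubit 1 on the control-|1⟩ pair (|10⟩, |11⟩).
Rx(2.584) = [[cos(θ/2), −i·sin(θ/2)], [−i·sin(θ/2), cos(θ/2)]]; θ = 2.584, cos(θ/2) ≈ 0.275199, sin(θ/2) ≈ 0.961387.
With a = amp(|10⟩) = (0.7454 - 0.5416i) and b = amp(|11⟩) = (-0.1967 + 0.1429i):
new amp(|10⟩) = (0.275199)·a + (-0.961387i)·b = (0.3425 + 0.04006i)
new amp(|11⟩) = (-0.961387i)·a + (0.275199)·b = (-0.5748 - 0.6773i)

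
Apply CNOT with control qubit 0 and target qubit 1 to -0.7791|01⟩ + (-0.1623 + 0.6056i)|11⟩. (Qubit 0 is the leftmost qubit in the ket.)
-0.7791|01⟩ + (-0.1623 + 0.6056i)|10⟩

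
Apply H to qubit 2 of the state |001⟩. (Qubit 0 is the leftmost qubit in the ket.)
1/√2|000⟩ - 1/√2|001⟩

H on qubit 2 mixes each pair of kets that differ only in qubit 2: amplitudes (a, b) of (|…0…⟩, |…1…⟩) become ((a + b)/√2, (a − b)/√2). Kets absent from the input have amplitude 0.
(|000⟩, |001⟩): (a, b) = (0, 1) → (1/√2, -1/√2)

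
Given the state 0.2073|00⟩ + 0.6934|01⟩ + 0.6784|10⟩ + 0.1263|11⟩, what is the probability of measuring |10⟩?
0.4602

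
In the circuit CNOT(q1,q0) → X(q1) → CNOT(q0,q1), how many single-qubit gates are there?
1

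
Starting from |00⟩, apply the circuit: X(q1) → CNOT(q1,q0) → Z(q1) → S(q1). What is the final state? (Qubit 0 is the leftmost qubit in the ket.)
-i|11⟩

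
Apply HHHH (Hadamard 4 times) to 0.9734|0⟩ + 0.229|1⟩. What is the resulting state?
0.9734|0⟩ + 0.229|1⟩

H² = I, so an even number of Hadamards cancels: H^4 = I and the state is unchanged.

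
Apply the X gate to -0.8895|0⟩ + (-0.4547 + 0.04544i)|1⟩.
(-0.4547 + 0.04544i)|0⟩ - 0.8895|1⟩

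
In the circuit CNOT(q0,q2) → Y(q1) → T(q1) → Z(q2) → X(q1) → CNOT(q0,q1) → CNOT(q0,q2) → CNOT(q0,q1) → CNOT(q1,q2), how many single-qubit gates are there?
4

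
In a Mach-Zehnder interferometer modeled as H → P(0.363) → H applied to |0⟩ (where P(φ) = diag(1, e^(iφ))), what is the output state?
(0.9674 + 0.1775i)|0⟩ + (0.03258 - 0.1775i)|1⟩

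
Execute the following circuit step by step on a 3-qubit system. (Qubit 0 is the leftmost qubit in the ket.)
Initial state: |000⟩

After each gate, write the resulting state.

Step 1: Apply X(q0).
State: |100⟩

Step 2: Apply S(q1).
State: |100⟩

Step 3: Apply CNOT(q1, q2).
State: |100⟩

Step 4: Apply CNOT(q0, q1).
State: |110⟩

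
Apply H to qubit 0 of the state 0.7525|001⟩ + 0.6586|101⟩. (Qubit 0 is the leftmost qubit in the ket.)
0.9978|001⟩ + 0.0664|101⟩

H on qubit 0 mixes each pair of kets that differ only in qubit 0: amplitudes (a, b) of (|…0…⟩, |…1…⟩) become ((a + b)/√2, (a − b)/√2). Kets absent from the input have amplitude 0.
(|001⟩, |101⟩): (a, b) = (0.7525, 0.6586) → (0.9978, 0.0664)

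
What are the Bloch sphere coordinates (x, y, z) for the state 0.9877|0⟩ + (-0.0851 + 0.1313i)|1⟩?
(-0.1681, 0.2594, 0.9511)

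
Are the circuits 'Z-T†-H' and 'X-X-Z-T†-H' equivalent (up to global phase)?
Yes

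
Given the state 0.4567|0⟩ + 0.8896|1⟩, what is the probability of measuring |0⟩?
0.2086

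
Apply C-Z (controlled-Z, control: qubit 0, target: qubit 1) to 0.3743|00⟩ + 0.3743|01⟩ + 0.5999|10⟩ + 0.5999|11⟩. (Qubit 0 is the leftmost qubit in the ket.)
0.3743|00⟩ + 0.3743|01⟩ + 0.5999|10⟩ - 0.5999|11⟩

C-Z leaves the control-|0⟩ kets |00⟩, |01⟩ unchanged and applies Z to qubit 1 on the control-|1⟩ pair (|10⟩, |11⟩).
Z = [[1, 0], [0, -1]].
With a = amp(|10⟩) = 0.5999 and b = amp(|11⟩) = 0.5999:
new amp(|10⟩) = (1)·a = 0.5999
new amp(|11⟩) = (-1)·b = -0.5999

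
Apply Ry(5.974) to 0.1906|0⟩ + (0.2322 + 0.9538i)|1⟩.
(-0.2241 - 0.1469i)|0⟩ + (-0.2001 - 0.9424i)|1⟩

Ry(5.974) = [[cos(θ/2), −sin(θ/2)], [sin(θ/2), cos(θ/2)]]; θ = 5.974, cos(θ/2) ≈ -0.988074, sin(θ/2) ≈ 0.153978.
With a = amp(|0⟩) = 0.1906 and b = amp(|1⟩) = (0.2322 + 0.9538i):
new amp(|0⟩) = (-0.988074)·a + (-0.153978)·b = (-0.2241 - 0.1469i)
new amp(|1⟩) = (0.153978)·a + (-0.988074)·b = (-0.2001 - 0.9424i)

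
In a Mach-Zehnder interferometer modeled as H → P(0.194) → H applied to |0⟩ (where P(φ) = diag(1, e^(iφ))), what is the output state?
(0.9906 + 0.09639i)|0⟩ + (0.00938 - 0.09639i)|1⟩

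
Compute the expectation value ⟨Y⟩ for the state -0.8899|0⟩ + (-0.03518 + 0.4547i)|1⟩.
-0.8093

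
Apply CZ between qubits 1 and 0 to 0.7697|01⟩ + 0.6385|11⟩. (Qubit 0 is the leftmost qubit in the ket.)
0.7697|01⟩ - 0.6385|11⟩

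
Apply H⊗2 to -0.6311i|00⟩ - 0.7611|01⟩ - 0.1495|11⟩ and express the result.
(-0.4553 - 0.3156i)|00⟩ + (0.4553 - 0.3156i)|01⟩ + (-0.3058 - 0.3156i)|10⟩ + (0.3058 - 0.3156i)|11⟩

H⊗2 gives amp(|y⟩) = (1/2) Σ_x (−1)^(x·y) amp(|x⟩), where x·y is the number of positions in which both x and y have a 1.
|00⟩: (-0.6311i - 0.7611 - 0.1495)/2 = (-0.4553 - 0.3156i)
|01⟩: (-0.6311i + 0.7611 + 0.1495)/2 = (0.4553 - 0.3156i)
|10⟩: (-0.6311i - 0.7611 + 0.1495)/2 = (-0.3058 - 0.3156i)
|11⟩: (-0.6311i + 0.7611 - 0.1495)/2 = (0.3058 - 0.3156i)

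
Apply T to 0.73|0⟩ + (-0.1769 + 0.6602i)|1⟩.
0.73|0⟩ + (-0.5919 + 0.3417i)|1⟩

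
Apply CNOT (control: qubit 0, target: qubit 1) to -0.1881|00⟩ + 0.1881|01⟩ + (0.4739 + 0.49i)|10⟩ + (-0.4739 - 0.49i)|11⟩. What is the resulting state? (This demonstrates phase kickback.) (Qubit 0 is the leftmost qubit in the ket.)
-0.1881|00⟩ + 0.1881|01⟩ + (-0.4739 - 0.49i)|10⟩ + (0.4739 + 0.49i)|11⟩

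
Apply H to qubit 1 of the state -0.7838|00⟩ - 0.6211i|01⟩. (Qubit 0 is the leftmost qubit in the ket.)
(-0.5542 - 0.4392i)|00⟩ + (-0.5542 + 0.4392i)|01⟩

H on qubit 1 mixes each pair of kets that differ only in qubit 1: amplitudes (a, b) of (|…0…⟩, |…1…⟩) become ((a + b)/√2, (a − b)/√2). Kets absent from the input have amplitude 0.
(|00⟩, |01⟩): (a, b) = (-0.7838, -0.6211i) → ((-0.5542 - 0.4392i), (-0.5542 + 0.4392i))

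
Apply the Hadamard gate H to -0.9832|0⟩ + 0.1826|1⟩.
-0.5661|0⟩ - 0.8243|1⟩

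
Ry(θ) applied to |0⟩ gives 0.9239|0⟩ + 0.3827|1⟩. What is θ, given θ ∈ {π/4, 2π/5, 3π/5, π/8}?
π/4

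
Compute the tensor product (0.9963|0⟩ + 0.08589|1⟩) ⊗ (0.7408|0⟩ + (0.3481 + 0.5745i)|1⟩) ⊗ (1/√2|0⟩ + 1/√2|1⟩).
0.5219|000⟩ + 0.5219|001⟩ + (0.2452 + 0.4047i)|010⟩ + (0.2452 + 0.4047i)|011⟩ + 0.04499|100⟩ + 0.04499|101⟩ + (0.02114 + 0.03489i)|110⟩ + (0.02114 + 0.03489i)|111⟩

amp(|b₁b₂…⟩) = product of the factor amplitudes for bits b₁, b₂, …; only kets whose every factor amplitude is nonzero survive.
|000⟩: (0.9963)(0.7408)(1/√2) = 0.5219
|001⟩: (0.9963)(0.7408)(1/√2) = 0.5219
|010⟩: (0.9963)(0.3481 + 0.5745i)(1/√2) = (0.2452 + 0.4047i)
|011⟩: (0.9963)(0.3481 + 0.5745i)(1/√2) = (0.2452 + 0.4047i)
|100⟩: (0.08589)(0.7408)(1/√2) = 0.04499
|101⟩: (0.08589)(0.7408)(1/√2) = 0.04499
|110⟩: (0.08589)(0.3481 + 0.5745i)(1/√2) = (0.02114 + 0.03489i)
|111⟩: (0.08589)(0.3481 + 0.5745i)(1/√2) = (0.02114 + 0.03489i)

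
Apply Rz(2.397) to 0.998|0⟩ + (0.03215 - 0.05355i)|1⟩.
(0.363 - 0.9296i)|0⟩ + (0.06158 + 0.01047i)|1⟩

Rz(2.397) = [[e^(−iθ/2), 0], [0, e^(iθ/2)]] with e^(±iθ/2) = cos(θ/2) ± i·sin(θ/2); θ = 2.397, cos(θ/2) ≈ 0.363755, sin(θ/2) ≈ 0.931495.
With a = amp(|0⟩) = 0.998 and b = amp(|1⟩) = (0.03215 - 0.05355i):
new amp(|0⟩) = (0.363755 - 0.931495i)·a = (0.363 - 0.9296i)
new amp(|1⟩) = (0.363755 + 0.931495i)·b = (0.06158 + 0.01047i)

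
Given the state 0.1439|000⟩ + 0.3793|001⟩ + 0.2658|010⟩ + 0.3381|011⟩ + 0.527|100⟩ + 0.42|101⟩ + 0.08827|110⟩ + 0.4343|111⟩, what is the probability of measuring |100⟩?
0.2777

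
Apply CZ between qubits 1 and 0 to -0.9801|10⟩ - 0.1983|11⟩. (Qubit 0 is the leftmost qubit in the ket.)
-0.9801|10⟩ + 0.1983|11⟩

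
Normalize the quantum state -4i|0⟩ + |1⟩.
-0.9701i|0⟩ + 0.2425|1⟩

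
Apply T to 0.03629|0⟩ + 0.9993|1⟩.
0.03629|0⟩ + (0.7066 + 0.7066i)|1⟩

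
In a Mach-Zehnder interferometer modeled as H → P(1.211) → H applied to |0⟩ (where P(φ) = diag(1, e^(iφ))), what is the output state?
(0.676 + 0.468i)|0⟩ + (0.324 - 0.468i)|1⟩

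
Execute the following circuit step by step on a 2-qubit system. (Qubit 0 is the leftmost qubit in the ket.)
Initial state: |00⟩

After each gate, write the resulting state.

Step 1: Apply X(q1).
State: |01⟩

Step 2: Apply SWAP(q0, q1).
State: |10⟩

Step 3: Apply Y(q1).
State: i|11⟩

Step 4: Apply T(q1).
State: (-1/√2 + (1/√2)i)|11⟩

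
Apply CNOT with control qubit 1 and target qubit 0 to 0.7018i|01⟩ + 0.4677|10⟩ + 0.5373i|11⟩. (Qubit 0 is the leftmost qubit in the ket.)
0.5373i|01⟩ + 0.4677|10⟩ + 0.7018i|11⟩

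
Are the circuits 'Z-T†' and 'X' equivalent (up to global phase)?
No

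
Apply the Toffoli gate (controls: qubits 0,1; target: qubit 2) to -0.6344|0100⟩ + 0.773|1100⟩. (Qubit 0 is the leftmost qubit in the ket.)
-0.6344|0100⟩ + 0.773|1110⟩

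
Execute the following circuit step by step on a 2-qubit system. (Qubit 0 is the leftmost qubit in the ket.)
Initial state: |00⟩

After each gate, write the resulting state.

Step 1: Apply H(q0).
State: 1/√2|00⟩ + 1/√2|10⟩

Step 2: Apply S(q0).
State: 1/√2|00⟩ + (1/√2)i|10⟩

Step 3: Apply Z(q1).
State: 1/√2|00⟩ + (1/√2)i|10⟩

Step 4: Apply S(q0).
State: 1/√2|00⟩ - 1/√2|10⟩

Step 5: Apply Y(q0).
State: (1/√2)i|00⟩ + (1/√2)i|10⟩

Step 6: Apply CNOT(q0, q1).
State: (1/√2)i|00⟩ + (1/√2)i|11⟩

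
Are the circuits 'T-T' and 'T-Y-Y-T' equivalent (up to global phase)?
Yes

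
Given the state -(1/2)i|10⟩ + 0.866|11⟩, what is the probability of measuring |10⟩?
1/4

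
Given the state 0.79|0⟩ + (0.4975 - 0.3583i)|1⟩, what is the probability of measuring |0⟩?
0.6241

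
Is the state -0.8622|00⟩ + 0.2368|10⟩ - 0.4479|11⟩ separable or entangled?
Entangled

Writing the state as a|00⟩ + b|01⟩ + c|10⟩ + d|11⟩, it is a product state iff ad − bc = 0.
Here (a, b, c, d) = (-0.8622, 0, 0.2368, -0.4479): ad − bc = (-0.8622)(-0.4479) − (0)(0.2368) = 0.3862 ≠ 0, so the state is entangled.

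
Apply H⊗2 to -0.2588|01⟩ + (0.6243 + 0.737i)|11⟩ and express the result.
(0.1828 + 0.3685i)|00⟩ + (-0.1828 - 0.3685i)|01⟩ + (-0.4416 - 0.3685i)|10⟩ + (0.4416 + 0.3685i)|11⟩

H⊗2 gives amp(|y⟩) = (1/2) Σ_x (−1)^(x·y) amp(|x⟩), where x·y is the number of positions in which both x and y have a 1.
|00⟩: (-0.2588 + (0.6243 + 0.737i))/2 = (0.1828 + 0.3685i)
|01⟩: (0.2588 - (0.6243 + 0.737i))/2 = (-0.1828 - 0.3685i)
|10⟩: (-0.2588 - (0.6243 + 0.737i))/2 = (-0.4416 - 0.3685i)
|11⟩: (0.2588 + (0.6243 + 0.737i))/2 = (0.4416 + 0.3685i)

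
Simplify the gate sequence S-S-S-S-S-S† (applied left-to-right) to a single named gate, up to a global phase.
I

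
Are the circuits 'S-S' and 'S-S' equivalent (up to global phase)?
Yes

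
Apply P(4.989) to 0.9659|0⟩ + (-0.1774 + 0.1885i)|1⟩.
0.9659|0⟩ + (0.1329 + 0.2221i)|1⟩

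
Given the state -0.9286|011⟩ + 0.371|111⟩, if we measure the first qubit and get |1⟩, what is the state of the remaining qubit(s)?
|11⟩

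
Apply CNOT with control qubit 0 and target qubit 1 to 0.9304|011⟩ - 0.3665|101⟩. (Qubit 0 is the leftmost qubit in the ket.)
0.9304|011⟩ - 0.3665|111⟩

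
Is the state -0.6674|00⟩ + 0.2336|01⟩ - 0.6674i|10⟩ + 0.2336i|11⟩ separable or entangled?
Separable

Writing the state as a|00⟩ + b|01⟩ + c|10⟩ + d|11⟩, it is a product state iff ad − bc = 0.
Here (a, b, c, d) = (-0.6674, 0.2336, -0.6674i, 0.2336i): ad − bc = (-0.6674)(0.2336i) − (0.2336)(-0.6674i) = 0, so the state is separable.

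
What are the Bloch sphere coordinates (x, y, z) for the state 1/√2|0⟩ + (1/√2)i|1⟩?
(0, 1, 0)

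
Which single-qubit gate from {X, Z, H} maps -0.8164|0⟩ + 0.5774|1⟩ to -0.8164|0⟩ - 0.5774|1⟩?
Z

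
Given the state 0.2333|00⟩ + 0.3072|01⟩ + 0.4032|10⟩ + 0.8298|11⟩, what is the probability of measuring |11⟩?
0.6886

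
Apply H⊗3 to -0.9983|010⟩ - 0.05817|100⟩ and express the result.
-0.3735|000⟩ - 0.3735|001⟩ + 0.3324|010⟩ + 0.3324|011⟩ - 0.3324|100⟩ - 0.3324|101⟩ + 0.3735|110⟩ + 0.3735|111⟩

H⊗3 gives amp(|y⟩) = (1/2√2) Σ_x (−1)^(x·y) amp(|x⟩), where x·y is the number of positions in which both x and y have a 1.
|000⟩: (-0.9983 - 0.05817)/(2√2) = -0.3735
|001⟩: (-0.9983 - 0.05817)/(2√2) = -0.3735
|010⟩: (0.9983 - 0.05817)/(2√2) = 0.3324
|011⟩: (0.9983 - 0.05817)/(2√2) = 0.3324
|100⟩: (-0.9983 + 0.05817)/(2√2) = -0.3324
|101⟩: (-0.9983 + 0.05817)/(2√2) = -0.3324
|110⟩: (0.9983 + 0.05817)/(2√2) = 0.3735
|111⟩: (0.9983 + 0.05817)/(2√2) = 0.3735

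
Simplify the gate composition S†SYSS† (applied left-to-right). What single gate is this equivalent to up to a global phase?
Y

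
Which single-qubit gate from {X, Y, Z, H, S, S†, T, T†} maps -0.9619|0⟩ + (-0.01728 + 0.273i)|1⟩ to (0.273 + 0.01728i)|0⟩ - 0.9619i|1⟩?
Y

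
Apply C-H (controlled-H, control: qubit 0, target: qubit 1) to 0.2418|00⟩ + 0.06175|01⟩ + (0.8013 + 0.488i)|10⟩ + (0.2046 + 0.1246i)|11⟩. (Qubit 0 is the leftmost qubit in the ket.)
0.2418|00⟩ + 0.06175|01⟩ + (0.7113 + 0.4332i)|10⟩ + (0.4219 + 0.257i)|11⟩

C-H leaves the control-|0⟩ kets |00⟩, |01⟩ unchanged and applies H to qubit 1 on the control-|1⟩ pair (|10⟩, |11⟩).
H = [[1/√2, 1/√2], [1/√2, -1/√2]].
With a = amp(|10⟩) = (0.8013 + 0.488i) and b = amp(|11⟩) = (0.2046 + 0.1246i):
new amp(|10⟩) = (1/√2)·a + (1/√2)·b = (0.7113 + 0.4332i)
new amp(|11⟩) = (1/√2)·a + (-1/√2)·b = (0.4219 + 0.257i)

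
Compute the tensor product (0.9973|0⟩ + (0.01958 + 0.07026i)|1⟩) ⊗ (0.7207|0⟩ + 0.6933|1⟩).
0.7188|00⟩ + 0.6914|01⟩ + (0.01411 + 0.05064i)|10⟩ + (0.01357 + 0.04871i)|11⟩

amp(|b₁b₂…⟩) = product of the factor amplitudes for bits b₁, b₂, …; only kets whose every factor amplitude is nonzero survive.
|00⟩: (0.9973)(0.7207) = 0.7188
|01⟩: (0.9973)(0.6933) = 0.6914
|10⟩: (0.01958 + 0.07026i)(0.7207) = (0.01411 + 0.05064i)
|11⟩: (0.01958 + 0.07026i)(0.6933) = (0.01357 + 0.04871i)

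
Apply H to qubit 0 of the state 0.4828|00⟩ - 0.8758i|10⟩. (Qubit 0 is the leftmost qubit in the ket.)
(0.3414 - 0.6193i)|00⟩ + (0.3414 + 0.6193i)|10⟩

H on qubit 0 mixes each pair of kets that differ only in qubit 0: amplitudes (a, b) of (|…0…⟩, |…1…⟩) become ((a + b)/√2, (a − b)/√2). Kets absent from the input have amplitude 0.
(|00⟩, |10⟩): (a, b) = (0.4828, -0.8758i) → ((0.3414 - 0.6193i), (0.3414 + 0.6193i))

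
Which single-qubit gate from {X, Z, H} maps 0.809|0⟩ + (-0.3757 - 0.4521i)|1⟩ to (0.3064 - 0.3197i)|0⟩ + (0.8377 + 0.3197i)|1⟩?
H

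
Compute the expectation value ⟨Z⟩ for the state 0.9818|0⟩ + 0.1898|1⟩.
0.9279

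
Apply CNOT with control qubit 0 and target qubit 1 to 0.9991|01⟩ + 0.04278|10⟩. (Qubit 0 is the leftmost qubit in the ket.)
0.9991|01⟩ + 0.04278|11⟩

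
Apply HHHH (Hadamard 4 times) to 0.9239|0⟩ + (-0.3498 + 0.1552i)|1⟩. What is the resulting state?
0.9239|0⟩ + (-0.3498 + 0.1552i)|1⟩

H² = I, so an even number of Hadamards cancels: H^4 = I and the state is unchanged.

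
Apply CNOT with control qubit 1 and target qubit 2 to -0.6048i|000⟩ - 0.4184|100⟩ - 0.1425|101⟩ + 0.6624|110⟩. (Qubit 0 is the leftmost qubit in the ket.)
-0.6048i|000⟩ - 0.4184|100⟩ - 0.1425|101⟩ + 0.6624|111⟩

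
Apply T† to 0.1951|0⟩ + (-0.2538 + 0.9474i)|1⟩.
0.1951|0⟩ + (0.4904 + 0.8494i)|1⟩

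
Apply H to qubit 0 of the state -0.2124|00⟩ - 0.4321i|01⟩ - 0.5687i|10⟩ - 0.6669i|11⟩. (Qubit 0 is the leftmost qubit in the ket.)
(-0.1502 - 0.4021i)|00⟩ - 0.7771i|01⟩ + (-0.1502 + 0.4021i)|10⟩ + 0.166i|11⟩

H on qubit 0 mixes each pair of kets that differ only in qubit 0: amplitudes (a, b) of (|…0…⟩, |…1…⟩) become ((a + b)/√2, (a − b)/√2). Kets absent from the input have amplitude 0.
(|00⟩, |10⟩): (a, b) = (-0.2124, -0.5687i) → ((-0.1502 - 0.4021i), (-0.1502 + 0.4021i))
(|01⟩, |11⟩): (a, b) = (-0.4321i, -0.6669i) → (-0.7771i, 0.166i)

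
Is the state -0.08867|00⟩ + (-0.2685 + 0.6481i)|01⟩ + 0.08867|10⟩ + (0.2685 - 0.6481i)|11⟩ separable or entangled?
Separable

Writing the state as a|00⟩ + b|01⟩ + c|10⟩ + d|11⟩, it is a product state iff ad − bc = 0.
Here (a, b, c, d) = (-0.08867, (-0.2685 + 0.6481i), 0.08867, (0.2685 - 0.6481i)): ad − bc = (-0.08867)(0.2685 - 0.6481i) − (-0.2685 + 0.6481i)(0.08867) = 0, so the state is separable.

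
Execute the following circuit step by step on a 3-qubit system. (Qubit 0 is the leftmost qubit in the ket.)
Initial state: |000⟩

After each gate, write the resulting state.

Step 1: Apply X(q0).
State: |100⟩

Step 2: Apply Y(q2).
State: i|101⟩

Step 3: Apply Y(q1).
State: -|111⟩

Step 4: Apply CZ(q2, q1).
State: |111⟩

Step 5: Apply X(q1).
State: |101⟩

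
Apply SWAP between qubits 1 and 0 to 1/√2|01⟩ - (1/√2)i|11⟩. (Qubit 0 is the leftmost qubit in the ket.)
1/√2|10⟩ - (1/√2)i|11⟩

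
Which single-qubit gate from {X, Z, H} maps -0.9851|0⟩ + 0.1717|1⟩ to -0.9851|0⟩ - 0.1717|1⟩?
Z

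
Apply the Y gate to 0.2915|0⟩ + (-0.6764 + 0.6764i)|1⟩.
(0.6764 + 0.6764i)|0⟩ + 0.2915i|1⟩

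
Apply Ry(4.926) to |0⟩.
-0.7785|0⟩ + 0.6277|1⟩

Ry(4.926) = [[cos(θ/2), −sin(θ/2)], [sin(θ/2), cos(θ/2)]]; θ = 4.926, cos(θ/2) ≈ -0.778457, sin(θ/2) ≈ 0.627698.
With a = amp(|0⟩) = 1 and b = amp(|1⟩) = 0:
new amp(|0⟩) = (-0.778457)·a + (-0.627698)·b = -0.7785
new amp(|1⟩) = (0.627698)·a + (-0.778457)·b = 0.6277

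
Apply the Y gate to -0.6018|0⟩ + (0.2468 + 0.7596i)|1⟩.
(0.7596 - 0.2468i)|0⟩ - 0.6018i|1⟩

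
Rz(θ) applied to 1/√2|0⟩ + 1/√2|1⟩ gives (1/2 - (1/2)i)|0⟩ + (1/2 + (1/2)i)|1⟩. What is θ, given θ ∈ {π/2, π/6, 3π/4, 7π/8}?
π/2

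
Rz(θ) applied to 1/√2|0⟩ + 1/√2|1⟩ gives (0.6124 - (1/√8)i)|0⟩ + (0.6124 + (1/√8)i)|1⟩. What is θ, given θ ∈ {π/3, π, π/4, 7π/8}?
π/3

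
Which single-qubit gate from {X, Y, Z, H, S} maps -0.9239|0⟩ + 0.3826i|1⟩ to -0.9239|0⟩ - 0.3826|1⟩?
S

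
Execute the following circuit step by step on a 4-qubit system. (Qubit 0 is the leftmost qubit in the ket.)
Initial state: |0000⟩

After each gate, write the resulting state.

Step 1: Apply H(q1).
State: 1/√2|0000⟩ + 1/√2|0100⟩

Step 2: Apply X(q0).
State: 1/√2|1000⟩ + 1/√2|1100⟩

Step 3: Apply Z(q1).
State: 1/√2|1000⟩ - 1/√2|1100⟩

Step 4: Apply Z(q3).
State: 1/√2|1000⟩ - 1/√2|1100⟩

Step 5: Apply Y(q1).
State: (1/√2)i|1000⟩ + (1/√2)i|1100⟩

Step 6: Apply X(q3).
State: (1/√2)i|1001⟩ + (1/√2)i|1101⟩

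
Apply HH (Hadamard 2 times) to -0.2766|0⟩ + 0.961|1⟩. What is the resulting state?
-0.2766|0⟩ + 0.961|1⟩

H² = I, so an even number of Hadamards cancels: H^2 = I and the state is unchanged.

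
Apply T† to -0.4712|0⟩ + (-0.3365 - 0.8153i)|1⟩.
-0.4712|0⟩ + (-0.8144 - 0.3386i)|1⟩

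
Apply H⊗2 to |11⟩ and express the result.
1/2|00⟩ - 1/2|01⟩ - 1/2|10⟩ + 1/2|11⟩

H⊗2 gives amp(|y⟩) = (1/2) Σ_x (−1)^(x·y) amp(|x⟩), where x·y is the number of positions in which both x and y have a 1.
|00⟩: (1)/2 = 1/2
|01⟩: (-1)/2 = -1/2
|10⟩: (-1)/2 = -1/2
|11⟩: (1)/2 = 1/2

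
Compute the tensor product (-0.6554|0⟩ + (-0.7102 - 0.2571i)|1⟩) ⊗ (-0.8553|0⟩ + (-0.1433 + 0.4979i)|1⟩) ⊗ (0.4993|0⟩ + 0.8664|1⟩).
0.2799|000⟩ + 0.4857|001⟩ + (0.04689 - 0.1629i)|010⟩ + (0.08137 - 0.2827i)|011⟩ + (0.3033 + 0.1098i)|100⟩ + (0.5263 + 0.1905i)|101⟩ + (0.1147 - 0.1582i)|110⟩ + (0.1991 - 0.2744i)|111⟩

amp(|b₁b₂…⟩) = product of the factor amplitudes for bits b₁, b₂, …; only kets whose every factor amplitude is nonzero survive.
|000⟩: (-0.6554)(-0.8553)(0.4993) = 0.2799
|001⟩: (-0.6554)(-0.8553)(0.8664) = 0.4857
|010⟩: (-0.6554)(-0.1433 + 0.4979i)(0.4993) = (0.04689 - 0.1629i)
|011⟩: (-0.6554)(-0.1433 + 0.4979i)(0.8664) = (0.08137 - 0.2827i)
|100⟩: (-0.7102 - 0.2571i)(-0.8553)(0.4993) = (0.3033 + 0.1098i)
|101⟩: (-0.7102 - 0.2571i)(-0.8553)(0.8664) = (0.5263 + 0.1905i)
|110⟩: (-0.7102 - 0.2571i)(-0.1433 + 0.4979i)(0.4993) = (0.1147 - 0.1582i)
|111⟩: (-0.7102 - 0.2571i)(-0.1433 + 0.4979i)(0.8664) = (0.1991 - 0.2744i)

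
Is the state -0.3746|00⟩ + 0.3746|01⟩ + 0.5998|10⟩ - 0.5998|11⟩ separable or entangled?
Separable

Writing the state as a|00⟩ + b|01⟩ + c|10⟩ + d|11⟩, it is a product state iff ad − bc = 0.
Here (a, b, c, d) = (-0.3746, 0.3746, 0.5998, -0.5998): ad − bc = (-0.3746)(-0.5998) − (0.3746)(0.5998) = 0, so the state is separable.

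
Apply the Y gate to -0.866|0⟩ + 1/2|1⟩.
-(1/2)i|0⟩ - 0.866i|1⟩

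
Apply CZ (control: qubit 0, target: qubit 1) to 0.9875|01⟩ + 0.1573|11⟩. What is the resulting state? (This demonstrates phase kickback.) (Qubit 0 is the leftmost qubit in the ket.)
0.9875|01⟩ - 0.1573|11⟩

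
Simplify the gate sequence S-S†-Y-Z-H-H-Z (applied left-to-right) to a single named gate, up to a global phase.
Y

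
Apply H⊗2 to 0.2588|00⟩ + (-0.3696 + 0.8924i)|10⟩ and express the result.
(-0.0554 + 0.4462i)|00⟩ + (-0.0554 + 0.4462i)|01⟩ + (0.3142 - 0.4462i)|10⟩ + (0.3142 - 0.4462i)|11⟩

H⊗2 gives amp(|y⟩) = (1/2) Σ_x (−1)^(x·y) amp(|x⟩), where x·y is the number of positions in which both x and y have a 1.
|00⟩: (0.2588 + (-0.3696 + 0.8924i))/2 = (-0.0554 + 0.4462i)
|01⟩: (0.2588 + (-0.3696 + 0.8924i))/2 = (-0.0554 + 0.4462i)
|10⟩: (0.2588 - (-0.3696 + 0.8924i))/2 = (0.3142 - 0.4462i)
|11⟩: (0.2588 - (-0.3696 + 0.8924i))/2 = (0.3142 - 0.4462i)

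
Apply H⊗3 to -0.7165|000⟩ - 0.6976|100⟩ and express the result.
-0.5|000⟩ - 0.5|001⟩ - 0.5|010⟩ - 0.5|011⟩ - 0.006682|100⟩ - 0.006682|101⟩ - 0.006682|110⟩ - 0.006682|111⟩

H⊗3 gives amp(|y⟩) = (1/2√2) Σ_x (−1)^(x·y) amp(|x⟩), where x·y is the number of positions in which both x and y have a 1.
|000⟩: (-0.7165 - 0.6976)/(2√2) = -0.5
|001⟩: (-0.7165 - 0.6976)/(2√2) = -0.5
|010⟩: (-0.7165 - 0.6976)/(2√2) = -0.5
|011⟩: (-0.7165 - 0.6976)/(2√2) = -0.5
|100⟩: (-0.7165 + 0.6976)/(2√2) = -0.006682
|101⟩: (-0.7165 + 0.6976)/(2√2) = -0.006682
|110⟩: (-0.7165 + 0.6976)/(2√2) = -0.006682
|111⟩: (-0.7165 + 0.6976)/(2√2) = -0.006682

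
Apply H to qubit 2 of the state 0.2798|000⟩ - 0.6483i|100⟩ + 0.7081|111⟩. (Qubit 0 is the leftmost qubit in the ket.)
0.1978|000⟩ + 0.1978|001⟩ - 0.4584i|100⟩ - 0.4584i|101⟩ + 0.5007|110⟩ - 0.5007|111⟩

H on qubit 2 mixes each pair of kets that differ only in qubit 2: amplitudes (a, b) of (|…0…⟩, |…1…⟩) become ((a + b)/√2, (a − b)/√2). Kets absent from the input have amplitude 0.
(|000⟩, |001⟩): (a, b) = (0.2798, 0) → (0.1978, 0.1978)
(|100⟩, |101⟩): (a, b) = (-0.6483i, 0) → (-0.4584i, -0.4584i)
(|110⟩, |111⟩): (a, b) = (0, 0.7081) → (0.5007, -0.5007)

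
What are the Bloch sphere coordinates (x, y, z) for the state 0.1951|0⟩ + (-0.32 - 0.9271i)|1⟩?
(-0.1249, -0.3618, -0.9239)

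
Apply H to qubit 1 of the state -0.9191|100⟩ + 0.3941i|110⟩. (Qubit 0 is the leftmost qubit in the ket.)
(-0.6499 + 0.2787i)|100⟩ + (-0.6499 - 0.2787i)|110⟩

H on qubit 1 mixes each pair of kets that differ only in qubit 1: amplitudes (a, b) of (|…0…⟩, |…1…⟩) become ((a + b)/√2, (a − b)/√2). Kets absent from the input have amplitude 0.
(|100⟩, |110⟩): (a, b) = (-0.9191, 0.3941i) → ((-0.6499 + 0.2787i), (-0.6499 - 0.2787i))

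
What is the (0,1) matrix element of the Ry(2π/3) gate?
-0.866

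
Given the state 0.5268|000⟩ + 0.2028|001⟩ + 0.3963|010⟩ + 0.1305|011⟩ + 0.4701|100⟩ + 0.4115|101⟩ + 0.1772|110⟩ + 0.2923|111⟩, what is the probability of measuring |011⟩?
0.01703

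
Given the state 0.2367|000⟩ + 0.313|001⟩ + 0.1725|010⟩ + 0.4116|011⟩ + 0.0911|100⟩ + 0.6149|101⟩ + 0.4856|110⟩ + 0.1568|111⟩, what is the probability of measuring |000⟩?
0.05603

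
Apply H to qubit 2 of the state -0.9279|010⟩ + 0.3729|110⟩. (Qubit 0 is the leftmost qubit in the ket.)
-0.6561|010⟩ - 0.6561|011⟩ + 0.2637|110⟩ + 0.2637|111⟩

H on qubit 2 mixes each pair of kets that differ only in qubit 2: amplitudes (a, b) of (|…0…⟩, |…1…⟩) become ((a + b)/√2, (a − b)/√2). Kets absent from the input have amplitude 0.
(|010⟩, |011⟩): (a, b) = (-0.9279, 0) → (-0.6561, -0.6561)
(|110⟩, |111⟩): (a, b) = (0.3729, 0) → (0.2637, 0.2637)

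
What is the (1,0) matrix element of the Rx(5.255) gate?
-0.4917i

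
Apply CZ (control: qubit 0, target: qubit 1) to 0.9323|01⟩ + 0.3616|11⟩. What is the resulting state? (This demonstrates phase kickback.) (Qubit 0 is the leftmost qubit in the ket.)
0.9323|01⟩ - 0.3616|11⟩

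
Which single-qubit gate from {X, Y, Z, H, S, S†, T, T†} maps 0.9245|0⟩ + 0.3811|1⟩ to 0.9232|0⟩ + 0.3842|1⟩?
H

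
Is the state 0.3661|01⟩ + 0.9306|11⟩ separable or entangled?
Separable

Writing the state as a|00⟩ + b|01⟩ + c|10⟩ + d|11⟩, it is a product state iff ad − bc = 0.
Here (a, b, c, d) = (0, 0.3661, 0, 0.9306): ad − bc = (0)(0.9306) − (0.3661)(0) = 0, so the state is separable.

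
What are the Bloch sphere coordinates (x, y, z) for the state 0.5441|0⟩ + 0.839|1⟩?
(0.913, 0, -0.4079)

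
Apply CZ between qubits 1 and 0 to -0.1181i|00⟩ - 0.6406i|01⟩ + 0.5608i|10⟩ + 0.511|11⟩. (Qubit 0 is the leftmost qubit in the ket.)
-0.1181i|00⟩ - 0.6406i|01⟩ + 0.5608i|10⟩ - 0.511|11⟩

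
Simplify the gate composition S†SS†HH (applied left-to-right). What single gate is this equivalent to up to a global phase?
S†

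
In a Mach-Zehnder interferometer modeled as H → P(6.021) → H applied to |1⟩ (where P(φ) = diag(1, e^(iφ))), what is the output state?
(0.01709 + 0.1296i)|0⟩ + (0.9829 - 0.1296i)|1⟩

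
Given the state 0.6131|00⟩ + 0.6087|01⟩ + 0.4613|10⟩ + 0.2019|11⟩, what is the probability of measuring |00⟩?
0.3759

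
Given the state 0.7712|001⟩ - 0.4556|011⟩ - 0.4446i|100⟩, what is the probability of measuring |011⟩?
0.2076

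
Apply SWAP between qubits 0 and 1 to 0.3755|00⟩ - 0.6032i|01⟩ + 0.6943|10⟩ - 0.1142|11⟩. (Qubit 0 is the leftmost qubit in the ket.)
0.3755|00⟩ + 0.6943|01⟩ - 0.6032i|10⟩ - 0.1142|11⟩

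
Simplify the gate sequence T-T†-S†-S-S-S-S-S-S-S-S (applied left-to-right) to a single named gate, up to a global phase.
S†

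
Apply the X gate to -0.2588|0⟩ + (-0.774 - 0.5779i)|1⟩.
(-0.774 - 0.5779i)|0⟩ - 0.2588|1⟩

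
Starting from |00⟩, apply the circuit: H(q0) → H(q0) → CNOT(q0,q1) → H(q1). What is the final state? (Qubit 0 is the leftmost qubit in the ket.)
1/√2|00⟩ + 1/√2|01⟩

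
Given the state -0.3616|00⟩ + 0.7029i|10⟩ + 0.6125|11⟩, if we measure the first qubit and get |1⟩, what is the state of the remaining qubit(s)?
0.7539i|0⟩ + 0.657|1⟩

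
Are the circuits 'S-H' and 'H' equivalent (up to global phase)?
No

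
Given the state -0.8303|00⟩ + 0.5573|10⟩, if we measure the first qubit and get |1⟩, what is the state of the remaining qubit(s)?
|0⟩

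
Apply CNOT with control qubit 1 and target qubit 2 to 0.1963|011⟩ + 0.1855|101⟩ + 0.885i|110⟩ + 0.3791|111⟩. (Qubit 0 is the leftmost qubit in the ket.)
0.1963|010⟩ + 0.1855|101⟩ + 0.3791|110⟩ + 0.885i|111⟩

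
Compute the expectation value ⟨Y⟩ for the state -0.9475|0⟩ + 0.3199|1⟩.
0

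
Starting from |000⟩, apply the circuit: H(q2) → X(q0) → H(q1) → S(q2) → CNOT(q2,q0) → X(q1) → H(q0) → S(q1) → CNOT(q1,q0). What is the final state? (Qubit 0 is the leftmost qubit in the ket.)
1/√8|000⟩ + (1/√8)i|001⟩ - (1/√8)i|010⟩ - 1/√8|011⟩ - 1/√8|100⟩ + (1/√8)i|101⟩ + (1/√8)i|110⟩ - 1/√8|111⟩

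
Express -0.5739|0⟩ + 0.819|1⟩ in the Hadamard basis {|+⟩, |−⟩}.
0.1733|+⟩ - 0.9849|−⟩

With |ψ⟩ = α|0⟩ + β|1⟩, the Hadamard-basis coefficients are ⟨+|ψ⟩ = (α + β)/√2 and ⟨−|ψ⟩ = (α − β)/√2.
Here α = -0.5739, β = 0.819: (α + β)/√2 = 0.1733, (α − β)/√2 = -0.9849.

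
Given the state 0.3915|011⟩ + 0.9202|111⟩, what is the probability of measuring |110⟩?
0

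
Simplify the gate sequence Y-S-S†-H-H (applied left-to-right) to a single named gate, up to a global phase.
Y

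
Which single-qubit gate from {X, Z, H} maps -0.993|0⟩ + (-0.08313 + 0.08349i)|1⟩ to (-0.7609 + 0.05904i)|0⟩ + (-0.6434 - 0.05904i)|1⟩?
H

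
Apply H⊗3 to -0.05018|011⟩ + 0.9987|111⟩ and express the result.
0.3354|000⟩ - 0.3354|001⟩ - 0.3354|010⟩ + 0.3354|011⟩ - 0.3708|100⟩ + 0.3708|101⟩ + 0.3708|110⟩ - 0.3708|111⟩

H⊗3 gives amp(|y⟩) = (1/2√2) Σ_x (−1)^(x·y) amp(|x⟩), where x·y is the number of positions in which both x and y have a 1.
|000⟩: (-0.05018 + 0.9987)/(2√2) = 0.3354
|001⟩: (0.05018 - 0.9987)/(2√2) = -0.3354
|010⟩: (0.05018 - 0.9987)/(2√2) = -0.3354
|011⟩: (-0.05018 + 0.9987)/(2√2) = 0.3354
|100⟩: (-0.05018 - 0.9987)/(2√2) = -0.3708
|101⟩: (0.05018 + 0.9987)/(2√2) = 0.3708
|110⟩: (0.05018 + 0.9987)/(2√2) = 0.3708
|111⟩: (-0.05018 - 0.9987)/(2√2) = -0.3708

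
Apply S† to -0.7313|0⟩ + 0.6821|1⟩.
-0.7313|0⟩ - 0.6821i|1⟩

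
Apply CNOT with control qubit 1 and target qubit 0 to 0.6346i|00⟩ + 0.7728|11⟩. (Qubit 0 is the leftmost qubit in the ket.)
0.6346i|00⟩ + 0.7728|01⟩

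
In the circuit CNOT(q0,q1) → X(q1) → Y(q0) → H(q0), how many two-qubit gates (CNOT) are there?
1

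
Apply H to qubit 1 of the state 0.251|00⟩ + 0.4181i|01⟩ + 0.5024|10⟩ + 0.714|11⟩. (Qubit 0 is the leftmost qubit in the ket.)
(0.1775 + 0.2956i)|00⟩ + (0.1775 - 0.2956i)|01⟩ + 0.8601|10⟩ - 0.1496|11⟩

H on qubit 1 mixes each pair of kets that differ only in qubit 1: amplitudes (a, b) of (|…0…⟩, |…1…⟩) become ((a + b)/√2, (a − b)/√2). Kets absent from the input have amplitude 0.
(|00⟩, |01⟩): (a, b) = (0.251, 0.4181i) → ((0.1775 + 0.2956i), (0.1775 - 0.2956i))
(|10⟩, |11⟩): (a, b) = (0.5024, 0.714) → (0.8601, -0.1496)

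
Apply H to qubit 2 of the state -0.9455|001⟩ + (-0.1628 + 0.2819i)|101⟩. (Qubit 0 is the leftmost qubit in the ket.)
-0.6686|000⟩ + 0.6686|001⟩ + (-0.1151 + 0.1993i)|100⟩ + (0.1151 - 0.1993i)|101⟩

H on qubit 2 mixes each pair of kets that differ only in qubit 2: amplitudes (a, b) of (|…0…⟩, |…1…⟩) become ((a + b)/√2, (a − b)/√2). Kets absent from the input have amplitude 0.
(|000⟩, |001⟩): (a, b) = (0, -0.9455) → (-0.6686, 0.6686)
(|100⟩, |101⟩): (a, b) = (0, (-0.1628 + 0.2819i)) → ((-0.1151 + 0.1993i), (0.1151 - 0.1993i))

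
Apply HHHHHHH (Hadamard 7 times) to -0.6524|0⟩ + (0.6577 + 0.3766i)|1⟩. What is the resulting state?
(0.003748 + 0.2663i)|0⟩ + (-0.9264 - 0.2663i)|1⟩

H² = I, so H^7 = H: a single Hadamard. With (a, b) = (-0.6524, (0.6577 + 0.3766i)), H gives ((a + b)/√2, (a − b)/√2) = ((0.003748 + 0.2663i), (-0.9264 - 0.2663i)).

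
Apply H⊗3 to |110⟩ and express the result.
1/√8|000⟩ + 1/√8|001⟩ - 1/√8|010⟩ - 1/√8|011⟩ - 1/√8|100⟩ - 1/√8|101⟩ + 1/√8|110⟩ + 1/√8|111⟩

H⊗3 gives amp(|y⟩) = (1/2√2) Σ_x (−1)^(x·y) amp(|x⟩), where x·y is the number of positions in which both x and y have a 1.
|000⟩: (1)/(2√2) = 1/√8
|001⟩: (1)/(2√2) = 1/√8
|010⟩: (-1)/(2√2) = -1/√8
|011⟩: (-1)/(2√2) = -1/√8
|100⟩: (-1)/(2√2) = -1/√8
|101⟩: (-1)/(2√2) = -1/√8
|110⟩: (1)/(2√2) = 1/√8
|111⟩: (1)/(2√2) = 1/√8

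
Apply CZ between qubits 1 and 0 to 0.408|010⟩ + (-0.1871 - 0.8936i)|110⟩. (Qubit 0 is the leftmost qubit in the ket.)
0.408|010⟩ + (0.1871 + 0.8936i)|110⟩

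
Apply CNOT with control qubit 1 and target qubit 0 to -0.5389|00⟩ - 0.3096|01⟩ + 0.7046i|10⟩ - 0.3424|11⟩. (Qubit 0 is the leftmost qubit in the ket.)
-0.5389|00⟩ - 0.3424|01⟩ + 0.7046i|10⟩ - 0.3096|11⟩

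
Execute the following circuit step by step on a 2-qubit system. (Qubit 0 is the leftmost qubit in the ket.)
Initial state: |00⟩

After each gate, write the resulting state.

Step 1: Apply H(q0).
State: 1/√2|00⟩ + 1/√2|10⟩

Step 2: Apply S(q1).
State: 1/√2|00⟩ + 1/√2|10⟩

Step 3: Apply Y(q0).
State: -(1/√2)i|00⟩ + (1/√2)i|10⟩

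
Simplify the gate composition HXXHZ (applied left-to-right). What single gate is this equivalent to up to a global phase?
Z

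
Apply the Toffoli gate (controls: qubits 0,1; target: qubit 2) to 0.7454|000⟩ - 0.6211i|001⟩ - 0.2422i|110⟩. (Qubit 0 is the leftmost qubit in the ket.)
0.7454|000⟩ - 0.6211i|001⟩ - 0.2422i|111⟩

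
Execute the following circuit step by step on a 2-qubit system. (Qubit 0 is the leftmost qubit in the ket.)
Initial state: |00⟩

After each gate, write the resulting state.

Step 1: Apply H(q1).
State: 1/√2|00⟩ + 1/√2|01⟩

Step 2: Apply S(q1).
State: 1/√2|00⟩ + (1/√2)i|01⟩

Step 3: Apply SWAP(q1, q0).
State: 1/√2|00⟩ + (1/√2)i|10⟩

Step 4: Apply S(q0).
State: 1/√2|00⟩ - 1/√2|10⟩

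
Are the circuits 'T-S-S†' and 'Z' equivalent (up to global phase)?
No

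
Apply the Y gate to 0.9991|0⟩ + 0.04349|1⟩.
-0.04349i|0⟩ + 0.9991i|1⟩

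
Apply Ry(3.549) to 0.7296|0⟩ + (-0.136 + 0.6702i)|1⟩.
(-0.01441 - 0.6563i)|0⟩ + (0.742 - 0.1356i)|1⟩

Ry(3.549) = [[cos(θ/2), −sin(θ/2)], [sin(θ/2), cos(θ/2)]]; θ = 3.549, cos(θ/2) ≈ -0.202298, sin(θ/2) ≈ 0.979324.
With a = amp(|0⟩) = 0.7296 and b = amp(|1⟩) = (-0.136 + 0.6702i):
new amp(|0⟩) = (-0.202298)·a + (-0.979324)·b = (-0.01441 - 0.6563i)
new amp(|1⟩) = (0.979324)·a + (-0.202298)·b = (0.742 - 0.1356i)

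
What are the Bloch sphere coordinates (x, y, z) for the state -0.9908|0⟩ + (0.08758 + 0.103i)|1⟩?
(-0.1735, -0.2041, 0.9634)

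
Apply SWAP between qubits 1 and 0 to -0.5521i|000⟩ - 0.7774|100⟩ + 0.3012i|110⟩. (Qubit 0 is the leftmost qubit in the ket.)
-0.5521i|000⟩ - 0.7774|010⟩ + 0.3012i|110⟩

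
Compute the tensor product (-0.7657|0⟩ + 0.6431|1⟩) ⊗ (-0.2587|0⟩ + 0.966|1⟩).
0.1981|00⟩ - 0.7397|01⟩ - 0.1664|10⟩ + 0.6212|11⟩

amp(|b₁b₂…⟩) = product of the factor amplitudes for bits b₁, b₂, …; only kets whose every factor amplitude is nonzero survive.
|00⟩: (-0.7657)(-0.2587) = 0.1981
|01⟩: (-0.7657)(0.966) = -0.7397
|10⟩: (0.6431)(-0.2587) = -0.1664
|11⟩: (0.6431)(0.966) = 0.6212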